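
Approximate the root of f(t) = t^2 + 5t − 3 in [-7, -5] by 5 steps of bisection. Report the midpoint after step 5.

-5.5625

t = -6 gives f = 3, positive; keep [-6, -5]
t = -5.5 gives f = -0.25, negative; keep [-6, -5.5]
t = -5.75 gives f = 1.3125, positive; keep [-5.75, -5.5]
t = -5.625 gives f = 0.5156, positive; keep [-5.625, -5.5]
t = -5.5625 gives f = 0.1289, positive; keep [-5.5625, -5.5]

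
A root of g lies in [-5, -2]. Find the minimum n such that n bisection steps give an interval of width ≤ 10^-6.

22

Width after n steps is 3/2^n. Need 2^n ≥ 3/10^-6 = 3000000.
2^21 = 2097152 < 3000000 ≤ 2^22 = 4194304, so n = 22.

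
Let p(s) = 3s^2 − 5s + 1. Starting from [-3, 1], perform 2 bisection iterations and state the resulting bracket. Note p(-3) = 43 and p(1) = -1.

m = -1, p(m) = 9 (+); new bracket [-1, 1]
m = 0, p(m) = 1 (+); new bracket [0, 1]

[0, 1]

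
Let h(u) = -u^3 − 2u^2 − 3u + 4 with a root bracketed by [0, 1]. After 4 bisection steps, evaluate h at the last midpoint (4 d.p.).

h(0.5) = 1.875 > 0, so the root lies in [0.5, 1]
h(0.75) = 0.203125 > 0, so the root lies in [0.75, 1]
h(0.875) = -0.826172 < 0, so the root lies in [0.75, 0.875]
h(0.8125) = -0.2942 < 0, so the root lies in [0.75, 0.8125]

-0.2942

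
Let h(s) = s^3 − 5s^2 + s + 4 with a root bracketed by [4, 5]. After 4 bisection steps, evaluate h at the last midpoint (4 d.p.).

midpoint 4.5: h = -1.625 < 0 → [4.5, 5]
midpoint 4.75: h = 3.109375 > 0 → [4.5, 4.75]
midpoint 4.625: h = 0.603516 > 0 → [4.5, 4.625]
midpoint 4.5625: h = -0.5447 < 0 → [4.5625, 4.625]

-0.5447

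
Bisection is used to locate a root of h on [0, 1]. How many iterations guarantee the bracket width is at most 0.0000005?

21

Width after n steps is 1/2^n. Need 2^n ≥ 1/0.0000005 = 2000000.
2^20 = 1048576 < 2000000 ≤ 2^21 = 2097152, so n = 21.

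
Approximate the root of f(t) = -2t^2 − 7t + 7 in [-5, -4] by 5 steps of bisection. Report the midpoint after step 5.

m = -4.5, f(m) = -2 (−); new bracket [-4.5, -4]
m = -4.25, f(m) = 0.625 (+); new bracket [-4.5, -4.25]
m = -4.375, f(m) = -0.65625 (−); new bracket [-4.375, -4.25]
m = -4.3125, f(m) = -0.0078 (−); new bracket [-4.3125, -4.25]
m = -4.28125, f(m) = 0.3105 (+); new bracket [-4.3125, -4.28125]

-4.28125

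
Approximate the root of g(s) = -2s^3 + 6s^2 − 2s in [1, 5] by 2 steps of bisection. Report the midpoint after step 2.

s = 3 gives g = -6, negative; keep [1, 3]
s = 2 gives g = 4, positive; keep [2, 3]

2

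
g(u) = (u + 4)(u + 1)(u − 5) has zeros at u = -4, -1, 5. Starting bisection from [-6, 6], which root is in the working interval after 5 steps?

m = 0, g(m) = -20 (−); new bracket [0, 6]
m = 3, g(m) = -56 (−); new bracket [3, 6]
m = 4.5, g(m) = -23.375 (−); new bracket [4.5, 6]
m = 5.25, g(m) = 14.4531 (+); new bracket [4.5, 5.25]
m = 4.875, g(m) = -6.5176 (−); new bracket [4.875, 5.25]

5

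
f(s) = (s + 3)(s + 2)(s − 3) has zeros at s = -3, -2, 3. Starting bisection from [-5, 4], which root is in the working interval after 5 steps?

midpoint -0.5: f = -13.125 < 0 → [-0.5, 4]
midpoint 1.75: f = -22.265625 < 0 → [1.75, 4]
midpoint 2.875: f = -3.580078 < 0 → [2.875, 4]
midpoint 3.4375: f = 15.3142 > 0 → [2.875, 3.4375]
midpoint 3.15625: f = 4.9599 > 0 → [2.875, 3.15625]

3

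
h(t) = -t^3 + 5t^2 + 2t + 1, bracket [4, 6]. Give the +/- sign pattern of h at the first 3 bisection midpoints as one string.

m = 5, h(m) = 11 (+); new bracket [5, 6]
m = 5.5, h(m) = -3.125 (−); new bracket [5, 5.5]
m = 5.25, h(m) = 4.609375 (+); new bracket [5.25, 5.5]

+-+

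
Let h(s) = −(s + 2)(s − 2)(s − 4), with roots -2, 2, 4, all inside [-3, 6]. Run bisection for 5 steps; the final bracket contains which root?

-2

m = 1.5, h(m) = -4.375 (−); new bracket [-3, 1.5]
m = -0.75, h(m) = -16.328125 (−); new bracket [-3, -0.75]
m = -1.875, h(m) = -2.845703 (−); new bracket [-3, -1.875]
m = -2.4375, h(m) = 12.4978 (+); new bracket [-2.4375, -1.875]
m = -2.15625, h(m) = 3.998 (+); new bracket [-2.15625, -1.875]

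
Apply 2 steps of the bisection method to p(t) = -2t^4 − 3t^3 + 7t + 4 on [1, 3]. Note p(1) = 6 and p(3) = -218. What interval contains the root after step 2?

midpoint 2: p = -38 < 0 → [1, 2]
midpoint 1.5: p = -5.75 < 0 → [1, 1.5]

[1, 1.5]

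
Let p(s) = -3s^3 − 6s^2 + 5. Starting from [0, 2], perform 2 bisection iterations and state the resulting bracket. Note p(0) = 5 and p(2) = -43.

[0.5, 1]

midpoint 1: p = -4 < 0 → [0, 1]
midpoint 0.5: p = 3.125 > 0 → [0.5, 1]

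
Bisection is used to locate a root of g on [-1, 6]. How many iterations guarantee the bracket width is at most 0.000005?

Width after n steps is 7/2^n. Need 2^n ≥ 7/0.000005 = 1400000.
2^20 = 1048576 < 1400000 ≤ 2^21 = 2097152, so n = 21.

21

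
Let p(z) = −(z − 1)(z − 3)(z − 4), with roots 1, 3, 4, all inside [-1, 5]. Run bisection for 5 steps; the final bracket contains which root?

m = 2, p(m) = -2 (−); new bracket [-1, 2]
m = 0.5, p(m) = 4.375 (+); new bracket [0.5, 2]
m = 1.25, p(m) = -1.203125 (−); new bracket [0.5, 1.25]
m = 0.875, p(m) = 0.8301 (+); new bracket [0.875, 1.25]
m = 1.0625, p(m) = -0.3557 (−); new bracket [0.875, 1.0625]

1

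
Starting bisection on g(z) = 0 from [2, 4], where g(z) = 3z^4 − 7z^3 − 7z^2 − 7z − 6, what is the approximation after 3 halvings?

m = 3, g(m) = -36 (−); new bracket [3, 4]
m = 3.5, g(m) = 33.8125 (+); new bracket [3, 3.5]
m = 3.25, g(m) = -8.285156 (−); new bracket [3.25, 3.5]

3.25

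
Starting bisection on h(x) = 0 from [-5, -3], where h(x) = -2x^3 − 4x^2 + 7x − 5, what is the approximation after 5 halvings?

-3.3125

x = -4 gives h = 31, positive; keep [-4, -3]
x = -3.5 gives h = 7.25, positive; keep [-3.5, -3]
x = -3.25 gives h = -1.34375, negative; keep [-3.5, -3.25]
x = -3.375 gives h = 2.6992, positive; keep [-3.375, -3.25]
x = -3.3125 gives h = 0.6157, positive; keep [-3.3125, -3.25]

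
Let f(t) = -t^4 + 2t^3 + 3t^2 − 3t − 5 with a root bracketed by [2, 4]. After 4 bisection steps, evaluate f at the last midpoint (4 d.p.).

m = 3, f(m) = -14 (−); new bracket [2, 3]
m = 2.5, f(m) = -1.5625 (−); new bracket [2, 2.5]
m = 2.25, f(m) = 0.589844 (+); new bracket [2.25, 2.5]
m = 2.375, f(m) = -0.2268 (−); new bracket [2.25, 2.375]

-0.2268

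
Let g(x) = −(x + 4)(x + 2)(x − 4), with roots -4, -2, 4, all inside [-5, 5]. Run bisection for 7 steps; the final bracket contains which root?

m = 0, g(m) = 32 (+); new bracket [0, 5]
m = 2.5, g(m) = 43.875 (+); new bracket [2.5, 5]
m = 3.75, g(m) = 11.140625 (+); new bracket [3.75, 5]
m = 4.375, g(m) = -20.0215 (−); new bracket [3.75, 4.375]
m = 4.0625, g(m) = -3.0549 (−); new bracket [3.75, 4.0625]
m = 3.90625, g(m) = 4.3778 (+); new bracket [3.90625, 4.0625]
m = 3.984375, g(m) = 0.7466 (+); new bracket [3.984375, 4.0625]

4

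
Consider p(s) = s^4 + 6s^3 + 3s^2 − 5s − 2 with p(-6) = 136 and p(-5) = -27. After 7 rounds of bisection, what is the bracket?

[-5.265625, -5.2578125]

midpoint -5.5: p = 33.0625 > 0 → [-5.5, -5]
midpoint -5.25: p = -1.589844 < 0 → [-5.5, -5.25]
midpoint -5.375: p = 14.492432 > 0 → [-5.375, -5.25]
midpoint -5.3125: p = 6.1516 > 0 → [-5.3125, -5.25]
midpoint -5.28125: p = 2.2074 > 0 → [-5.28125, -5.25]
midpoint -5.265625: p = 0.2906 > 0 → [-5.265625, -5.25]
midpoint -5.2578125: p = -0.6542 < 0 → [-5.265625, -5.2578125]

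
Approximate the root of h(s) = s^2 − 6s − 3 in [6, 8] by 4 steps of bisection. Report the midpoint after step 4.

6.375

m = 7, h(m) = 4 (+); new bracket [6, 7]
m = 6.5, h(m) = 0.25 (+); new bracket [6, 6.5]
m = 6.25, h(m) = -1.4375 (−); new bracket [6.25, 6.5]
m = 6.375, h(m) = -0.6094 (−); new bracket [6.375, 6.5]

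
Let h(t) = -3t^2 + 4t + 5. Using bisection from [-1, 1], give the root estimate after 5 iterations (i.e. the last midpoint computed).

-0.8125

t = 0 gives h = 5, positive; keep [-1, 0]
t = -0.5 gives h = 2.25, positive; keep [-1, -0.5]
t = -0.75 gives h = 0.3125, positive; keep [-1, -0.75]
t = -0.875 gives h = -0.7969, negative; keep [-0.875, -0.75]
t = -0.8125 gives h = -0.2305, negative; keep [-0.8125, -0.75]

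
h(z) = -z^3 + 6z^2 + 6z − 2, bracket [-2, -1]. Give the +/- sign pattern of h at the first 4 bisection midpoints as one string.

+++-

z = -1.5 gives h = 5.875, positive; keep [-1.5, -1]
z = -1.25 gives h = 1.828125, positive; keep [-1.25, -1]
z = -1.125 gives h = 0.267578, positive; keep [-1.125, -1]
z = -1.0625 gives h = -0.4021, negative; keep [-1.125, -1.0625]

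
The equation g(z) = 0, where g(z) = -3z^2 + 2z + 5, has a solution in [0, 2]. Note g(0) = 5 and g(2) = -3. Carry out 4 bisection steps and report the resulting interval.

z = 1 gives g = 4, positive; keep [1, 2]
z = 1.5 gives g = 1.25, positive; keep [1.5, 2]
z = 1.75 gives g = -0.6875, negative; keep [1.5, 1.75]
z = 1.625 gives g = 0.3281, positive; keep [1.625, 1.75]

[1.625, 1.75]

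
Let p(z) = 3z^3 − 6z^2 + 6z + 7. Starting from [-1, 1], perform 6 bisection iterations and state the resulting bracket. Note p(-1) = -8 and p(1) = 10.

z = 0 gives p = 7, positive; keep [-1, 0]
z = -0.5 gives p = 2.125, positive; keep [-1, -0.5]
z = -0.75 gives p = -2.140625, negative; keep [-0.75, -0.5]
z = -0.625 gives p = 0.1738, positive; keep [-0.75, -0.625]
z = -0.6875 gives p = -0.9358, negative; keep [-0.6875, -0.625]
z = -0.65625 gives p = -0.3694, negative; keep [-0.65625, -0.625]

[-0.65625, -0.625]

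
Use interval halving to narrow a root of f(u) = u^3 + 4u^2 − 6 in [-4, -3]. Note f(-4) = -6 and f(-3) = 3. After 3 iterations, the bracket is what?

[-3.625, -3.5]

f(-3.5) = 0.125 > 0, so the root lies in [-4, -3.5]
f(-3.75) = -2.484375 < 0, so the root lies in [-3.75, -3.5]
f(-3.625) = -1.072266 < 0, so the root lies in [-3.625, -3.5]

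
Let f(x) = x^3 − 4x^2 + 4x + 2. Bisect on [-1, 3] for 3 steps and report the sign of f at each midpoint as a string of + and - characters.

++-

m = 1, f(m) = 3 (+); new bracket [-1, 1]
m = 0, f(m) = 2 (+); new bracket [-1, 0]
m = -0.5, f(m) = -1.125 (−); new bracket [-0.5, 0]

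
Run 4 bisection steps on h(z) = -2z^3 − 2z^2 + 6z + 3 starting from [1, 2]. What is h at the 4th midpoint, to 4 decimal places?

midpoint 1.5: h = 0.75 > 0 → [1.5, 2]
midpoint 1.75: h = -3.34375 < 0 → [1.5, 1.75]
midpoint 1.625: h = -1.113281 < 0 → [1.5, 1.625]
midpoint 1.5625: h = -0.1372 < 0 → [1.5, 1.5625]

-0.1372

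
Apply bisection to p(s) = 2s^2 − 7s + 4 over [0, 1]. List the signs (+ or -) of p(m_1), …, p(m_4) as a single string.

+-++

midpoint 0.5: p = 1 > 0 → [0.5, 1]
midpoint 0.75: p = -0.125 < 0 → [0.5, 0.75]
midpoint 0.625: p = 0.40625 > 0 → [0.625, 0.75]
midpoint 0.6875: p = 0.1328 > 0 → [0.6875, 0.75]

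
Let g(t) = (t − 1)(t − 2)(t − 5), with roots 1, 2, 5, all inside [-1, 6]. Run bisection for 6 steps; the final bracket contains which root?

5

g(2.5) = -1.875 < 0, so the root lies in [2.5, 6]
g(4.25) = -5.484375 < 0, so the root lies in [4.25, 6]
g(5.125) = 1.611328 > 0, so the root lies in [4.25, 5.125]
g(4.6875) = -3.0969 < 0, so the root lies in [4.6875, 5.125]
g(4.90625) = -1.0643 < 0, so the root lies in [4.90625, 5.125]
g(5.015625) = 0.1892 > 0, so the root lies in [4.90625, 5.015625]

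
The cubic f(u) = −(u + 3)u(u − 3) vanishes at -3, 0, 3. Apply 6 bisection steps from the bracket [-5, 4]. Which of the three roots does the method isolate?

m = -0.5, f(m) = -4.375 (−); new bracket [-5, -0.5]
m = -2.75, f(m) = -3.953125 (−); new bracket [-5, -2.75]
m = -3.875, f(m) = 23.310547 (+); new bracket [-3.875, -2.75]
m = -3.3125, f(m) = 6.5344 (+); new bracket [-3.3125, -2.75]
m = -3.03125, f(m) = 0.5713 (+); new bracket [-3.03125, -2.75]
m = -2.890625, f(m) = -1.8624 (−); new bracket [-3.03125, -2.890625]

-3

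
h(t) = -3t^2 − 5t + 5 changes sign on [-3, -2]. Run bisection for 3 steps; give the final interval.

[-2.375, -2.25]

midpoint -2.5: h = -1.25 < 0 → [-2.5, -2]
midpoint -2.25: h = 1.0625 > 0 → [-2.5, -2.25]
midpoint -2.375: h = -0.046875 < 0 → [-2.375, -2.25]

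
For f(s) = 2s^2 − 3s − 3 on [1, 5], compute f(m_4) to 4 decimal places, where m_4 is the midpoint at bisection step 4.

0.3750

m = 3, f(m) = 6 (+); new bracket [1, 3]
m = 2, f(m) = -1 (−); new bracket [2, 3]
m = 2.5, f(m) = 2 (+); new bracket [2, 2.5]
m = 2.25, f(m) = 0.375 (+); new bracket [2, 2.25]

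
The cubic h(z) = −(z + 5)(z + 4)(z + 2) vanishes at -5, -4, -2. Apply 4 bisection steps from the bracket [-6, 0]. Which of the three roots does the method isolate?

midpoint -3: h = 2 > 0 → [-3, 0]
midpoint -1.5: h = -4.375 < 0 → [-3, -1.5]
midpoint -2.25: h = 1.203125 > 0 → [-2.25, -1.5]
midpoint -1.875: h = -0.8301 < 0 → [-2.25, -1.875]

-2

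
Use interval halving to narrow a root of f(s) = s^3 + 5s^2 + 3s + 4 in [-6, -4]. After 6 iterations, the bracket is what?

[-4.5625, -4.53125]

s = -5 gives f = -11, negative; keep [-5, -4]
s = -4.5 gives f = 0.625, positive; keep [-5, -4.5]
s = -4.75 gives f = -4.609375, negative; keep [-4.75, -4.5]
s = -4.625 gives f = -1.8535, negative; keep [-4.625, -4.5]
s = -4.5625 gives f = -0.5803, negative; keep [-4.5625, -4.5]
s = -4.53125 gives f = 0.0307, positive; keep [-4.5625, -4.53125]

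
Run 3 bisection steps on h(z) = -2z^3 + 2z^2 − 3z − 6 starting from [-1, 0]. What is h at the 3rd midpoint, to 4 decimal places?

z = -0.5 gives h = -3.75, negative; keep [-1, -0.5]
z = -0.75 gives h = -1.78125, negative; keep [-1, -0.75]
z = -0.875 gives h = -0.503906, negative; keep [-1, -0.875]

-0.5039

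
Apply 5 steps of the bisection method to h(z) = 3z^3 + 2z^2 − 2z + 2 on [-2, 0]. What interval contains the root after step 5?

[-1.5, -1.4375]

h(-1) = 3 > 0, so the root lies in [-2, -1]
h(-1.5) = -0.625 < 0, so the root lies in [-1.5, -1]
h(-1.25) = 1.765625 > 0, so the root lies in [-1.5, -1.25]
h(-1.375) = 0.7324 > 0, so the root lies in [-1.5, -1.375]
h(-1.4375) = 0.0964 > 0, so the root lies in [-1.5, -1.4375]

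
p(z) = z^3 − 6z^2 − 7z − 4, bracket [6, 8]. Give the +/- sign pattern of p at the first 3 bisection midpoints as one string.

-++

z = 7 gives p = -4, negative; keep [7, 8]
z = 7.5 gives p = 27.875, positive; keep [7, 7.5]
z = 7.25 gives p = 10.953125, positive; keep [7, 7.25]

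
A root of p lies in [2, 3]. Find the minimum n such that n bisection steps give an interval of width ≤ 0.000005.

Width after n steps is 1/2^n. Need 2^n ≥ 1/0.000005 = 200000.
2^17 = 131072 < 200000 ≤ 2^18 = 262144, so n = 18.

18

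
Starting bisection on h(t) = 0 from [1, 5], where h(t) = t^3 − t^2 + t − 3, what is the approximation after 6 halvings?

midpoint 3: h = 18 > 0 → [1, 3]
midpoint 2: h = 3 > 0 → [1, 2]
midpoint 1.5: h = -0.375 < 0 → [1.5, 2]
midpoint 1.75: h = 1.0469 > 0 → [1.5, 1.75]
midpoint 1.625: h = 0.2754 > 0 → [1.5, 1.625]
midpoint 1.5625: h = -0.0642 < 0 → [1.5625, 1.625]

1.5625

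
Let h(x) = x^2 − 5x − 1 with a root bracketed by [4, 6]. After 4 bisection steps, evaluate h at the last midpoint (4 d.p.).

midpoint 5: h = -1 < 0 → [5, 6]
midpoint 5.5: h = 1.75 > 0 → [5, 5.5]
midpoint 5.25: h = 0.3125 > 0 → [5, 5.25]
midpoint 5.125: h = -0.3594 < 0 → [5.125, 5.25]

-0.3594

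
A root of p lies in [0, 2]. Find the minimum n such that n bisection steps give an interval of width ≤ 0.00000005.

Width after n steps is 2/2^n. Need 2^n ≥ 2/0.00000005 = 40000000.
2^25 = 33554432 < 40000000 ≤ 2^26 = 67108864, so n = 26.

26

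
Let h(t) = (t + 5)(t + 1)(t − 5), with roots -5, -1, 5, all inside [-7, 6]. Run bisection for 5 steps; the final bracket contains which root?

5

m = -0.5, h(m) = -12.375 (−); new bracket [-0.5, 6]
m = 2.75, h(m) = -65.390625 (−); new bracket [2.75, 6]
m = 4.375, h(m) = -31.494141 (−); new bracket [4.375, 6]
m = 5.1875, h(m) = 11.8191 (+); new bracket [4.375, 5.1875]
m = 4.78125, h(m) = -12.3698 (−); new bracket [4.78125, 5.1875]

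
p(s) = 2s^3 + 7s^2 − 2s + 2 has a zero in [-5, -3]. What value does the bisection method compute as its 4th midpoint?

p(-4) = -6 < 0, so the root lies in [-4, -3]
p(-3.5) = 9 > 0, so the root lies in [-4, -3.5]
p(-3.75) = 2.46875 > 0, so the root lies in [-4, -3.75]
p(-3.875) = -1.5117 < 0, so the root lies in [-3.875, -3.75]

-3.875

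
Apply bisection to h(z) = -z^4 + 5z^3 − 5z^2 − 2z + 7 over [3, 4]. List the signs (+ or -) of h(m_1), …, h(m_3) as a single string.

+--

m = 3.5, h(m) = 3.0625 (+); new bracket [3.5, 4]
m = 3.75, h(m) = -4.894531 (−); new bracket [3.5, 3.75]
m = 3.625, h(m) = -0.455322 (−); new bracket [3.5, 3.625]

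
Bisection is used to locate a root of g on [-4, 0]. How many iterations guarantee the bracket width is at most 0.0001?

16

Width after n steps is 4/2^n. Need 2^n ≥ 4/0.0001 = 40000.
2^15 = 32768 < 40000 ≤ 2^16 = 65536, so n = 16.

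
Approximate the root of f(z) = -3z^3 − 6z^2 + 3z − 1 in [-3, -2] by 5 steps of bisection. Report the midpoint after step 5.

midpoint -2.5: f = 0.875 > 0 → [-2.5, -2]
midpoint -2.25: f = -3.953125 < 0 → [-2.5, -2.25]
midpoint -2.375: f = -1.779297 < 0 → [-2.5, -2.375]
midpoint -2.4375: f = -0.5144 < 0 → [-2.5, -2.4375]
midpoint -2.46875: f = 0.1645 > 0 → [-2.46875, -2.4375]

-2.46875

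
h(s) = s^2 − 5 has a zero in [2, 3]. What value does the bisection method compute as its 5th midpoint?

m = 2.5, h(m) = 1.25 (+); new bracket [2, 2.5]
m = 2.25, h(m) = 0.0625 (+); new bracket [2, 2.25]
m = 2.125, h(m) = -0.484375 (−); new bracket [2.125, 2.25]
m = 2.1875, h(m) = -0.2148 (−); new bracket [2.1875, 2.25]
m = 2.21875, h(m) = -0.0771 (−); new bracket [2.21875, 2.25]

2.21875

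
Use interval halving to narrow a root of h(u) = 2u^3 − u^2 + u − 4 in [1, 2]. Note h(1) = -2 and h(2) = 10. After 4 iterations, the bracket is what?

[1.25, 1.3125]

midpoint 1.5: h = 2 > 0 → [1, 1.5]
midpoint 1.25: h = -0.40625 < 0 → [1.25, 1.5]
midpoint 1.375: h = 0.683594 > 0 → [1.25, 1.375]
midpoint 1.3125: h = 0.1118 > 0 → [1.25, 1.3125]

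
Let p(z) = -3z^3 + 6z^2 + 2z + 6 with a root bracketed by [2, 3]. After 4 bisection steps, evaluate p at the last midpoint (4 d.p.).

m = 2.5, p(m) = 1.625 (+); new bracket [2.5, 3]
m = 2.75, p(m) = -5.515625 (−); new bracket [2.5, 2.75]
m = 2.625, p(m) = -1.669922 (−); new bracket [2.5, 2.625]
m = 2.5625, p(m) = 0.0442 (+); new bracket [2.5625, 2.625]

0.0442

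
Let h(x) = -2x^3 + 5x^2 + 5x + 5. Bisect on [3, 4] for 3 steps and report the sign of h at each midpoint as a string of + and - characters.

-++

m = 3.5, h(m) = -2 (−); new bracket [3, 3.5]
m = 3.25, h(m) = 5.40625 (+); new bracket [3.25, 3.5]
m = 3.375, h(m) = 1.941406 (+); new bracket [3.375, 3.5]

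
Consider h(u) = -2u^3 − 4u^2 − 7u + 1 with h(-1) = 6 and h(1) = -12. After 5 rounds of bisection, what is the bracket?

h(0) = 1 > 0, so the root lies in [0, 1]
h(0.5) = -3.75 < 0, so the root lies in [0, 0.5]
h(0.25) = -1.03125 < 0, so the root lies in [0, 0.25]
h(0.125) = 0.0586 > 0, so the root lies in [0.125, 0.25]
h(0.1875) = -0.4663 < 0, so the root lies in [0.125, 0.1875]

[0.125, 0.1875]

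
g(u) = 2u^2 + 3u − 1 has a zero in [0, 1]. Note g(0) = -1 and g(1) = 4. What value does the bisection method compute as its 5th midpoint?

midpoint 0.5: g = 1 > 0 → [0, 0.5]
midpoint 0.25: g = -0.125 < 0 → [0.25, 0.5]
midpoint 0.375: g = 0.40625 > 0 → [0.25, 0.375]
midpoint 0.3125: g = 0.1328 > 0 → [0.25, 0.3125]
midpoint 0.28125: g = 0.002 > 0 → [0.25, 0.28125]

0.28125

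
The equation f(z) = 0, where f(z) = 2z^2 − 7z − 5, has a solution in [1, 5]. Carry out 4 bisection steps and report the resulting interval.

[4, 4.25]

z = 3 gives f = -8, negative; keep [3, 5]
z = 4 gives f = -1, negative; keep [4, 5]
z = 4.5 gives f = 4, positive; keep [4, 4.5]
z = 4.25 gives f = 1.375, positive; keep [4, 4.25]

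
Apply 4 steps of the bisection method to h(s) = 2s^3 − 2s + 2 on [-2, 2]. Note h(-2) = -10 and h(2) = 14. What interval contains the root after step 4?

[-1.5, -1.25]

midpoint 0: h = 2 > 0 → [-2, 0]
midpoint -1: h = 2 > 0 → [-2, -1]
midpoint -1.5: h = -1.75 < 0 → [-1.5, -1]
midpoint -1.25: h = 0.5938 > 0 → [-1.5, -1.25]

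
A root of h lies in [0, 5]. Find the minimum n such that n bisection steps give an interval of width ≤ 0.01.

9

Width after n steps is 5/2^n. Need 2^n ≥ 5/0.01 = 500.
2^8 = 256 < 500 ≤ 2^9 = 512, so n = 9.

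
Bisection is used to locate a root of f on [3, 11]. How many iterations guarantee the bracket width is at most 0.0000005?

Width after n steps is 8/2^n. Need 2^n ≥ 8/0.0000005 = 16000000.
2^23 = 8388608 < 16000000 ≤ 2^24 = 16777216, so n = 24.

24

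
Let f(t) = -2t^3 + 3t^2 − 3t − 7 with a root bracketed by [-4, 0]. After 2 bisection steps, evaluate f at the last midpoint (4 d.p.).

1.0000

f(-2) = 27 > 0, so the root lies in [-2, 0]
f(-1) = 1 > 0, so the root lies in [-1, 0]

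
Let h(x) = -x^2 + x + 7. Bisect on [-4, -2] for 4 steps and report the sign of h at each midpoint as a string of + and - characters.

midpoint -3: h = -5 < 0 → [-3, -2]
midpoint -2.5: h = -1.75 < 0 → [-2.5, -2]
midpoint -2.25: h = -0.3125 < 0 → [-2.25, -2]
midpoint -2.125: h = 0.3594 > 0 → [-2.25, -2.125]

---+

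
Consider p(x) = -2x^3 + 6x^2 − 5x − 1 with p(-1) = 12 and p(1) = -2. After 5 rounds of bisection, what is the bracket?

midpoint 0: p = -1 < 0 → [-1, 0]
midpoint -0.5: p = 3.25 > 0 → [-0.5, 0]
midpoint -0.25: p = 0.65625 > 0 → [-0.25, 0]
midpoint -0.125: p = -0.2773 < 0 → [-0.25, -0.125]
midpoint -0.1875: p = 0.1616 > 0 → [-0.1875, -0.125]

[-0.1875, -0.125]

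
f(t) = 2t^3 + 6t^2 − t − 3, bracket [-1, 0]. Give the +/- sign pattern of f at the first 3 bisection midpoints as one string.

-+-

m = -0.5, f(m) = -1.25 (−); new bracket [-1, -0.5]
m = -0.75, f(m) = 0.28125 (+); new bracket [-0.75, -0.5]
m = -0.625, f(m) = -0.519531 (−); new bracket [-0.75, -0.625]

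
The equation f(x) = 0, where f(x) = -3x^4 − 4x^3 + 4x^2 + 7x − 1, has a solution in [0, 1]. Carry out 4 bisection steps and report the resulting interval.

f(0.5) = 2.8125 > 0, so the root lies in [0, 0.5]
f(0.25) = 0.925781 > 0, so the root lies in [0, 0.25]
f(0.125) = -0.071045 < 0, so the root lies in [0.125, 0.25]
f(0.1875) = 0.423 > 0, so the root lies in [0.125, 0.1875]

[0.125, 0.1875]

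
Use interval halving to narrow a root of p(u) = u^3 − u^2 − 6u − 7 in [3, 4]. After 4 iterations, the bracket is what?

midpoint 3.5: p = 2.625 > 0 → [3, 3.5]
midpoint 3.25: p = -2.734375 < 0 → [3.25, 3.5]
midpoint 3.375: p = -0.197266 < 0 → [3.375, 3.5]
midpoint 3.4375: p = 1.1775 > 0 → [3.375, 3.4375]

[3.375, 3.4375]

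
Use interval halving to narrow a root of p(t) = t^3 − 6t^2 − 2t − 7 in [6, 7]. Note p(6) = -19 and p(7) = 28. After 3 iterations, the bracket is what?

m = 6.5, p(m) = 1.125 (+); new bracket [6, 6.5]
m = 6.25, p(m) = -9.734375 (−); new bracket [6.25, 6.5]
m = 6.375, p(m) = -4.509766 (−); new bracket [6.375, 6.5]

[6.375, 6.5]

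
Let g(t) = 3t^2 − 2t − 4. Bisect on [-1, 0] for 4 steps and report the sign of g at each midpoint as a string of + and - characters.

--+-

t = -0.5 gives g = -2.25, negative; keep [-1, -0.5]
t = -0.75 gives g = -0.8125, negative; keep [-1, -0.75]
t = -0.875 gives g = 0.046875, positive; keep [-0.875, -0.75]
t = -0.8125 gives g = -0.3945, negative; keep [-0.875, -0.8125]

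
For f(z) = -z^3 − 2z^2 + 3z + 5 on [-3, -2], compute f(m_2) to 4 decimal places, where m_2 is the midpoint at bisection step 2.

-0.4844

z = -2.5 gives f = 0.625, positive; keep [-2.5, -2]
z = -2.25 gives f = -0.484375, negative; keep [-2.5, -2.25]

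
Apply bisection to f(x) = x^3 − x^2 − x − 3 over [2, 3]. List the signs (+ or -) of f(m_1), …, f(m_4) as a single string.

++-+

m = 2.5, f(m) = 3.875 (+); new bracket [2, 2.5]
m = 2.25, f(m) = 1.078125 (+); new bracket [2, 2.25]
m = 2.125, f(m) = -0.044922 (−); new bracket [2.125, 2.25]
m = 2.1875, f(m) = 0.4949 (+); new bracket [2.125, 2.1875]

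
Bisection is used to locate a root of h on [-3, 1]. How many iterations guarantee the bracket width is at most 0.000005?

Width after n steps is 4/2^n. Need 2^n ≥ 4/0.000005 = 800000.
2^19 = 524288 < 800000 ≤ 2^20 = 1048576, so n = 20.

20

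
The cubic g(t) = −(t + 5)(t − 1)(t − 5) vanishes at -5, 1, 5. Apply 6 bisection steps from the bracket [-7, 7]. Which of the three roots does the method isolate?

midpoint 0: g = -25 < 0 → [-7, 0]
midpoint -3.5: g = -57.375 < 0 → [-7, -3.5]
midpoint -5.25: g = 16.015625 > 0 → [-5.25, -3.5]
midpoint -4.375: g = -31.4941 < 0 → [-5.25, -4.375]
midpoint -4.8125: g = -10.6941 < 0 → [-5.25, -4.8125]
midpoint -5.03125: g = 1.8907 > 0 → [-5.03125, -4.8125]

-5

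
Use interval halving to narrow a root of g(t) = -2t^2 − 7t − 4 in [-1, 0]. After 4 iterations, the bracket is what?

[-0.75, -0.6875]

t = -0.5 gives g = -1, negative; keep [-1, -0.5]
t = -0.75 gives g = 0.125, positive; keep [-0.75, -0.5]
t = -0.625 gives g = -0.40625, negative; keep [-0.75, -0.625]
t = -0.6875 gives g = -0.1328, negative; keep [-0.75, -0.6875]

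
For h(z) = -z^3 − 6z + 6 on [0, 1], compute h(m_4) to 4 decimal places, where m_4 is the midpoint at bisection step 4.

h(0.5) = 2.875 > 0, so the root lies in [0.5, 1]
h(0.75) = 1.078125 > 0, so the root lies in [0.75, 1]
h(0.875) = 0.080078 > 0, so the root lies in [0.875, 1]
h(0.9375) = -0.449 < 0, so the root lies in [0.875, 0.9375]

-0.4490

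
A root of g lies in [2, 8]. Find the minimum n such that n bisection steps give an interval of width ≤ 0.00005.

17

Width after n steps is 6/2^n. Need 2^n ≥ 6/0.00005 = 120000.
2^16 = 65536 < 120000 ≤ 2^17 = 131072, so n = 17.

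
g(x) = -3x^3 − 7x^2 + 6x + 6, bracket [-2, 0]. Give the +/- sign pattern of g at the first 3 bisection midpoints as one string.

-+-

m = -1, g(m) = -4 (−); new bracket [-1, 0]
m = -0.5, g(m) = 1.625 (+); new bracket [-1, -0.5]
m = -0.75, g(m) = -1.171875 (−); new bracket [-0.75, -0.5]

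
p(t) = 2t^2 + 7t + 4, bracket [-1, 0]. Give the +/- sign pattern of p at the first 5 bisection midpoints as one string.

midpoint -0.5: p = 1 > 0 → [-1, -0.5]
midpoint -0.75: p = -0.125 < 0 → [-0.75, -0.5]
midpoint -0.625: p = 0.40625 > 0 → [-0.75, -0.625]
midpoint -0.6875: p = 0.1328 > 0 → [-0.75, -0.6875]
midpoint -0.71875: p = 0.002 > 0 → [-0.75, -0.71875]

+-+++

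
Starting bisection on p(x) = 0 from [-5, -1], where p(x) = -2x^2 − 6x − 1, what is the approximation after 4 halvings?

-2.75

m = -3, p(m) = -1 (−); new bracket [-3, -1]
m = -2, p(m) = 3 (+); new bracket [-3, -2]
m = -2.5, p(m) = 1.5 (+); new bracket [-3, -2.5]
m = -2.75, p(m) = 0.375 (+); new bracket [-3, -2.75]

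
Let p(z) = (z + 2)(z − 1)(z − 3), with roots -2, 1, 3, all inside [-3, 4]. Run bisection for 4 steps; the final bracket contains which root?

-2

p(0.5) = 3.125 > 0, so the root lies in [-3, 0.5]
p(-1.25) = 7.171875 > 0, so the root lies in [-3, -1.25]
p(-2.125) = -2.001953 < 0, so the root lies in [-2.125, -1.25]
p(-1.6875) = 3.9368 > 0, so the root lies in [-2.125, -1.6875]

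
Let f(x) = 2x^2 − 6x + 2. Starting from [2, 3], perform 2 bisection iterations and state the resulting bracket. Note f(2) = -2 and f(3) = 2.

f(2.5) = -0.5 < 0, so the root lies in [2.5, 3]
f(2.75) = 0.625 > 0, so the root lies in [2.5, 2.75]

[2.5, 2.75]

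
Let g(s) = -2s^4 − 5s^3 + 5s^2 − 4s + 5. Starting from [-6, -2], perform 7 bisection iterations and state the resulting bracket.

s = -4 gives g = -91, negative; keep [-4, -2]
s = -3 gives g = 35, positive; keep [-4, -3]
s = -3.5 gives g = -5.5, negative; keep [-3.5, -3]
s = -3.25 gives g = 19.3203, positive; keep [-3.5, -3.25]
s = -3.375 gives g = 8.1772, positive; keep [-3.5, -3.375]
s = -3.4375 gives g = 1.6716, positive; keep [-3.5, -3.4375]
s = -3.46875 gives g = -1.8289, negative; keep [-3.46875, -3.4375]

[-3.46875, -3.4375]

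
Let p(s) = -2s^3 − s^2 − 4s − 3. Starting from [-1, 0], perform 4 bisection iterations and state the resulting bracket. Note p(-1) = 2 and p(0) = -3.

midpoint -0.5: p = -1 < 0 → [-1, -0.5]
midpoint -0.75: p = 0.28125 > 0 → [-0.75, -0.5]
midpoint -0.625: p = -0.402344 < 0 → [-0.75, -0.625]
midpoint -0.6875: p = -0.0728 < 0 → [-0.75, -0.6875]

[-0.75, -0.6875]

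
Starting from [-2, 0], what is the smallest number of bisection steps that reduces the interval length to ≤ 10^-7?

Width after n steps is 2/2^n. Need 2^n ≥ 2/10^-7 = 20000000.
2^24 = 16777216 < 20000000 ≤ 2^25 = 33554432, so n = 25.

25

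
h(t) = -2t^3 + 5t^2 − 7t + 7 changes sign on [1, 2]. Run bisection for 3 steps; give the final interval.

midpoint 1.5: h = 1 > 0 → [1.5, 2]
midpoint 1.75: h = -0.65625 < 0 → [1.5, 1.75]
midpoint 1.625: h = 0.246094 > 0 → [1.625, 1.75]

[1.625, 1.75]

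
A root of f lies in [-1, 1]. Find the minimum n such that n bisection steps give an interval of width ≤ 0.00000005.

26

Width after n steps is 2/2^n. Need 2^n ≥ 2/0.00000005 = 40000000.
2^25 = 33554432 < 40000000 ≤ 2^26 = 67108864, so n = 26.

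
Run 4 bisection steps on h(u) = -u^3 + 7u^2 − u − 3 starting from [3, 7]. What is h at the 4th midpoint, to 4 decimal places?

1.6406

midpoint 5: h = 42 > 0 → [5, 7]
midpoint 6: h = 27 > 0 → [6, 7]
midpoint 6.5: h = 11.625 > 0 → [6.5, 7]
midpoint 6.75: h = 1.6406 > 0 → [6.75, 7]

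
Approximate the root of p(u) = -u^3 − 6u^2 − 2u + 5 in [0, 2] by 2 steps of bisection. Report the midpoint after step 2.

u = 1 gives p = -4, negative; keep [0, 1]
u = 0.5 gives p = 2.375, positive; keep [0.5, 1]

0.5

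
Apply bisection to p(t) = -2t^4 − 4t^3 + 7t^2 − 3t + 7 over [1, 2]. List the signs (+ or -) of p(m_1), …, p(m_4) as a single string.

-+-+

p(1.5) = -5.375 < 0, so the root lies in [1, 1.5]
p(1.25) = 1.492188 > 0, so the root lies in [1.25, 1.5]
p(1.375) = -1.437988 < 0, so the root lies in [1.25, 1.375]
p(1.3125) = 0.1421 > 0, so the root lies in [1.3125, 1.375]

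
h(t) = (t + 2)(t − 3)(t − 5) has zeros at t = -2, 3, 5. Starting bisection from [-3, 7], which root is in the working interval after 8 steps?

-2

h(2) = 12 > 0, so the root lies in [-3, 2]
h(-0.5) = 28.875 > 0, so the root lies in [-3, -0.5]
h(-1.75) = 8.015625 > 0, so the root lies in [-3, -1.75]
h(-2.375) = -14.8652 < 0, so the root lies in [-2.375, -1.75]
h(-2.0625) = -2.2346 < 0, so the root lies in [-2.0625, -1.75]
h(-1.90625) = 3.1766 > 0, so the root lies in [-2.0625, -1.90625]
h(-1.984375) = 0.5439 > 0, so the root lies in [-2.0625, -1.984375]
h(-2.0234375) = -0.8269 < 0, so the root lies in [-2.0234375, -1.984375]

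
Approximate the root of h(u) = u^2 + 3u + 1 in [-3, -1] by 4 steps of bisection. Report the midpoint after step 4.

-2.625

m = -2, h(m) = -1 (−); new bracket [-3, -2]
m = -2.5, h(m) = -0.25 (−); new bracket [-3, -2.5]
m = -2.75, h(m) = 0.3125 (+); new bracket [-2.75, -2.5]
m = -2.625, h(m) = 0.0156 (+); new bracket [-2.625, -2.5]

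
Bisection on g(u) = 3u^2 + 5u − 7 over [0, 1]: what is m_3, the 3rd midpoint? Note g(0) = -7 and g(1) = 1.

u = 0.5 gives g = -3.75, negative; keep [0.5, 1]
u = 0.75 gives g = -1.5625, negative; keep [0.75, 1]
u = 0.875 gives g = -0.328125, negative; keep [0.875, 1]

0.875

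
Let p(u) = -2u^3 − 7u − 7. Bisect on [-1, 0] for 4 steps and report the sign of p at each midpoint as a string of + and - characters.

--+-

p(-0.5) = -3.25 < 0, so the root lies in [-1, -0.5]
p(-0.75) = -0.90625 < 0, so the root lies in [-1, -0.75]
p(-0.875) = 0.464844 > 0, so the root lies in [-0.875, -0.75]
p(-0.8125) = -0.2397 < 0, so the root lies in [-0.875, -0.8125]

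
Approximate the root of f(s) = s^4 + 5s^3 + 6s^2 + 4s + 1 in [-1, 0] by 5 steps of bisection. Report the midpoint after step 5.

f(-0.5) = -0.0625 < 0, so the root lies in [-0.5, 0]
f(-0.25) = 0.300781 > 0, so the root lies in [-0.5, -0.25]
f(-0.375) = 0.099854 > 0, so the root lies in [-0.5, -0.375]
f(-0.4375) = 0.0164 > 0, so the root lies in [-0.5, -0.4375]
f(-0.46875) = -0.0233 < 0, so the root lies in [-0.46875, -0.4375]

-0.46875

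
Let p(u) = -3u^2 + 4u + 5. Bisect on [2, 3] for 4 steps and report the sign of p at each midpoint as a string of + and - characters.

---+

p(2.5) = -3.75 < 0, so the root lies in [2, 2.5]
p(2.25) = -1.1875 < 0, so the root lies in [2, 2.25]
p(2.125) = -0.046875 < 0, so the root lies in [2, 2.125]
p(2.0625) = 0.4883 > 0, so the root lies in [2.0625, 2.125]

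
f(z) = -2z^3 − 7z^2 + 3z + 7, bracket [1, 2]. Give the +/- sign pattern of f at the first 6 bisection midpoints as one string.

----++

midpoint 1.5: f = -11 < 0 → [1, 1.5]
midpoint 1.25: f = -4.09375 < 0 → [1, 1.25]
midpoint 1.125: f = -1.332031 < 0 → [1, 1.125]
midpoint 1.0625: f = -0.1138 < 0 → [1, 1.0625]
midpoint 1.03125: f = 0.456 > 0 → [1.03125, 1.0625]
midpoint 1.046875: f = 0.1744 > 0 → [1.046875, 1.0625]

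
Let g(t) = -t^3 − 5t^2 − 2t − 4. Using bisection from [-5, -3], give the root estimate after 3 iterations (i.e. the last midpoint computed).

t = -4 gives g = -12, negative; keep [-5, -4]
t = -4.5 gives g = -5.125, negative; keep [-5, -4.5]
t = -4.75 gives g = -0.140625, negative; keep [-5, -4.75]

-4.75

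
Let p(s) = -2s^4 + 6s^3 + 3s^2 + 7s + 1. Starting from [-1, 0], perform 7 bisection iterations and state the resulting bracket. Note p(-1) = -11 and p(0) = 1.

midpoint -0.5: p = -2.625 < 0 → [-0.5, 0]
midpoint -0.25: p = -0.664062 < 0 → [-0.25, 0]
midpoint -0.125: p = 0.159668 > 0 → [-0.25, -0.125]
midpoint -0.1875: p = -0.2491 < 0 → [-0.1875, -0.125]
midpoint -0.15625: p = -0.0446 < 0 → [-0.15625, -0.125]
midpoint -0.140625: p = 0.0575 > 0 → [-0.15625, -0.140625]
midpoint -0.1484375: p = 0.0064 > 0 → [-0.15625, -0.1484375]

[-0.15625, -0.1484375]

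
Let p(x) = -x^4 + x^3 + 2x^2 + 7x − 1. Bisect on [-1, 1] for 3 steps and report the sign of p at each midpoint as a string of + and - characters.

x = 0 gives p = -1, negative; keep [0, 1]
x = 0.5 gives p = 3.0625, positive; keep [0, 0.5]
x = 0.25 gives p = 0.886719, positive; keep [0, 0.25]

-++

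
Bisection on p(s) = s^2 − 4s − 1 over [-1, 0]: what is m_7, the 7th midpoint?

m = -0.5, p(m) = 1.25 (+); new bracket [-0.5, 0]
m = -0.25, p(m) = 0.0625 (+); new bracket [-0.25, 0]
m = -0.125, p(m) = -0.484375 (−); new bracket [-0.25, -0.125]
m = -0.1875, p(m) = -0.2148 (−); new bracket [-0.25, -0.1875]
m = -0.21875, p(m) = -0.0771 (−); new bracket [-0.25, -0.21875]
m = -0.234375, p(m) = -0.0076 (−); new bracket [-0.25, -0.234375]
m = -0.2421875, p(m) = 0.0274 (+); new bracket [-0.2421875, -0.234375]

-0.2421875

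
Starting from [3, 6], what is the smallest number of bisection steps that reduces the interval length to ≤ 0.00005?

Width after n steps is 3/2^n. Need 2^n ≥ 3/0.00005 = 60000.
2^15 = 32768 < 60000 ≤ 2^16 = 65536, so n = 16.

16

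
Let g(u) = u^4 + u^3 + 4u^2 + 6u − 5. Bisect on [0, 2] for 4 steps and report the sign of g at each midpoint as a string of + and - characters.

midpoint 1: g = 7 > 0 → [0, 1]
midpoint 0.5: g = -0.8125 < 0 → [0.5, 1]
midpoint 0.75: g = 2.488281 > 0 → [0.5, 0.75]
midpoint 0.625: g = 0.7092 > 0 → [0.5, 0.625]

+-++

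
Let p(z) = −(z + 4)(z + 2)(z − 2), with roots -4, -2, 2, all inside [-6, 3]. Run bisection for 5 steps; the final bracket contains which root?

2

m = -1.5, p(m) = 4.375 (+); new bracket [-1.5, 3]
m = 0.75, p(m) = 16.328125 (+); new bracket [0.75, 3]
m = 1.875, p(m) = 2.845703 (+); new bracket [1.875, 3]
m = 2.4375, p(m) = -12.4978 (−); new bracket [1.875, 2.4375]
m = 2.15625, p(m) = -3.998 (−); new bracket [1.875, 2.15625]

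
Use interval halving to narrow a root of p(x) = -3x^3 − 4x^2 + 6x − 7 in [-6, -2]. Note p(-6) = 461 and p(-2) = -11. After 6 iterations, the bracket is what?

midpoint -4: p = 97 > 0 → [-4, -2]
midpoint -3: p = 20 > 0 → [-3, -2]
midpoint -2.5: p = -0.125 < 0 → [-3, -2.5]
midpoint -2.75: p = 8.6406 > 0 → [-2.75, -2.5]
midpoint -2.625: p = 3.9512 > 0 → [-2.625, -2.5]
midpoint -2.5625: p = 1.8386 > 0 → [-2.5625, -2.5]

[-2.5625, -2.5]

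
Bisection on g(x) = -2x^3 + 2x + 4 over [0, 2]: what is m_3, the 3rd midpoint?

1.75

midpoint 1: g = 4 > 0 → [1, 2]
midpoint 1.5: g = 0.25 > 0 → [1.5, 2]
midpoint 1.75: g = -3.21875 < 0 → [1.5, 1.75]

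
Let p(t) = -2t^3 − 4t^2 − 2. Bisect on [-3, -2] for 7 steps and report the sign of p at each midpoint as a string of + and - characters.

++--+-+

p(-2.5) = 4.25 > 0, so the root lies in [-2.5, -2]
p(-2.25) = 0.53125 > 0, so the root lies in [-2.25, -2]
p(-2.125) = -0.871094 < 0, so the root lies in [-2.25, -2.125]
p(-2.1875) = -0.2056 < 0, so the root lies in [-2.25, -2.1875]
p(-2.21875) = 0.1537 > 0, so the root lies in [-2.21875, -2.1875]
p(-2.203125) = -0.0282 < 0, so the root lies in [-2.21875, -2.203125]
p(-2.2109375) = 0.0622 > 0, so the root lies in [-2.2109375, -2.203125]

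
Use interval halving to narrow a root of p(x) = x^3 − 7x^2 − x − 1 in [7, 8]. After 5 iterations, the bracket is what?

x = 7.5 gives p = 19.625, positive; keep [7, 7.5]
x = 7.25 gives p = 4.890625, positive; keep [7, 7.25]
x = 7.125 gives p = -1.779297, negative; keep [7.125, 7.25]
x = 7.1875 gives p = 1.4988, positive; keep [7.125, 7.1875]
x = 7.15625 gives p = -0.1544, negative; keep [7.15625, 7.1875]

[7.15625, 7.1875]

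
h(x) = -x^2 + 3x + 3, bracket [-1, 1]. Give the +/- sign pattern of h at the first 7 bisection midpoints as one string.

x = 0 gives h = 3, positive; keep [-1, 0]
x = -0.5 gives h = 1.25, positive; keep [-1, -0.5]
x = -0.75 gives h = 0.1875, positive; keep [-1, -0.75]
x = -0.875 gives h = -0.3906, negative; keep [-0.875, -0.75]
x = -0.8125 gives h = -0.0977, negative; keep [-0.8125, -0.75]
x = -0.78125 gives h = 0.0459, positive; keep [-0.8125, -0.78125]
x = -0.796875 gives h = -0.0256, negative; keep [-0.796875, -0.78125]

+++--+-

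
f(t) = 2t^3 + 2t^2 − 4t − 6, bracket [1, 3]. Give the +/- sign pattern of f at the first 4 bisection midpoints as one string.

+-++

m = 2, f(m) = 10 (+); new bracket [1, 2]
m = 1.5, f(m) = -0.75 (−); new bracket [1.5, 2]
m = 1.75, f(m) = 3.84375 (+); new bracket [1.5, 1.75]
m = 1.625, f(m) = 1.3633 (+); new bracket [1.5, 1.625]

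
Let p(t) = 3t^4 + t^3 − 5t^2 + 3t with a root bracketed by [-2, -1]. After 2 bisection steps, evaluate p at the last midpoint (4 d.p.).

2.2148

midpoint -1.5: p = -3.9375 < 0 → [-2, -1.5]
midpoint -1.75: p = 2.214844 > 0 → [-1.75, -1.5]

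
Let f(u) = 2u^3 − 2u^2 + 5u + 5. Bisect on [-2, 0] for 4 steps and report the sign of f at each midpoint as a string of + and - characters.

-+-+

u = -1 gives f = -4, negative; keep [-1, 0]
u = -0.5 gives f = 1.75, positive; keep [-1, -0.5]
u = -0.75 gives f = -0.71875, negative; keep [-0.75, -0.5]
u = -0.625 gives f = 0.6055, positive; keep [-0.75, -0.625]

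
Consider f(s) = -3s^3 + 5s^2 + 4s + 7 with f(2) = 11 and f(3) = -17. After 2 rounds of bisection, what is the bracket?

midpoint 2.5: f = 1.375 > 0 → [2.5, 3]
midpoint 2.75: f = -6.578125 < 0 → [2.5, 2.75]

[2.5, 2.75]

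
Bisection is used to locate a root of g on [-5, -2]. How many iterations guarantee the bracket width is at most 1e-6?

Width after n steps is 3/2^n. Need 2^n ≥ 3/1e-6 = 3000000.
2^21 = 2097152 < 3000000 ≤ 2^22 = 4194304, so n = 22.

22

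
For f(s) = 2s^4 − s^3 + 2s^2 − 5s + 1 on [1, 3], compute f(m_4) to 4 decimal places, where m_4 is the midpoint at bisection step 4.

-0.3140

m = 2, f(m) = 23 (+); new bracket [1, 2]
m = 1.5, f(m) = 4.75 (+); new bracket [1, 1.5]
m = 1.25, f(m) = 0.804688 (+); new bracket [1, 1.25]
m = 1.125, f(m) = -0.314 (−); new bracket [1.125, 1.25]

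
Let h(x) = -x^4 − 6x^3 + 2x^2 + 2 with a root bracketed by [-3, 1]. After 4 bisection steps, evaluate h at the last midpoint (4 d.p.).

h(-1) = 9 > 0, so the root lies in [-1, 1]
h(0) = 2 > 0, so the root lies in [0, 1]
h(0.5) = 1.6875 > 0, so the root lies in [0.5, 1]
h(0.75) = 0.2773 > 0, so the root lies in [0.75, 1]

0.2773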